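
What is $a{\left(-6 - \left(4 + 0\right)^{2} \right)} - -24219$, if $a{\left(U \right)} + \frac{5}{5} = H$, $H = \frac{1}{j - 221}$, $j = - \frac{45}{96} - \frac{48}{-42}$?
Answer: $\frac{1195230730}{49353} \approx 24218.0$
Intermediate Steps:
$j = \frac{151}{224}$ ($j = \left(-45\right) \frac{1}{96} - - \frac{8}{7} = - \frac{15}{32} + \frac{8}{7} = \frac{151}{224} \approx 0.67411$)
$H = - \frac{224}{49353}$ ($H = \frac{1}{\frac{151}{224} - 221} = \frac{1}{- \frac{49353}{224}} = - \frac{224}{49353} \approx -0.0045387$)
$a{\left(U \right)} = - \frac{49577}{49353}$ ($a{\left(U \right)} = -1 - \frac{224}{49353} = - \frac{49577}{49353}$)
$a{\left(-6 - \left(4 + 0\right)^{2} \right)} - -24219 = - \frac{49577}{49353} - -24219 = - \frac{49577}{49353} + 24219 = \frac{1195230730}{49353}$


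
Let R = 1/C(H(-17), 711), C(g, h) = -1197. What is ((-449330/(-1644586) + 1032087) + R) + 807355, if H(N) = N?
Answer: 1810534923867394/984284721 ≈ 1.8394e+6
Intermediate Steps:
R = -1/1197 (R = 1/(-1197) = -1/1197 ≈ -0.00083542)
((-449330/(-1644586) + 1032087) + R) + 807355 = ((-449330/(-1644586) + 1032087) - 1/1197) + 807355 = ((-449330*(-1/1644586) + 1032087) - 1/1197) + 807355 = ((224665/822293 + 1032087) - 1/1197) + 807355 = (848678140156/822293 - 1/1197) + 807355 = 1015867732944439/984284721 + 807355 = 1810534923867394/984284721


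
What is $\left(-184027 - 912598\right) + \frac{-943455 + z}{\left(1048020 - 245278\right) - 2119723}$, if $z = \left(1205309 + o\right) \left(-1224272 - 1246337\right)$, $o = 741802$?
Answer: $\frac{3366316614929}{1316981} \approx 2.5561 \cdot 10^{6}$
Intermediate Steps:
$z = -4810549960599$ ($z = \left(1205309 + 741802\right) \left(-1224272 - 1246337\right) = 1947111 \left(-2470609\right) = -4810549960599$)
$\left(-184027 - 912598\right) + \frac{-943455 + z}{\left(1048020 - 245278\right) - 2119723} = \left(-184027 - 912598\right) + \frac{-943455 - 4810549960599}{\left(1048020 - 245278\right) - 2119723} = -1096625 - \frac{4810550904054}{\left(1048020 - 245278\right) - 2119723} = -1096625 - \frac{4810550904054}{802742 - 2119723} = -1096625 - \frac{4810550904054}{-1316981} = -1096625 - - \frac{4810550904054}{1316981} = -1096625 + \frac{4810550904054}{1316981} = \frac{3366316614929}{1316981}$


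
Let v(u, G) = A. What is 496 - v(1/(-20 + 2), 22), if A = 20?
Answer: 476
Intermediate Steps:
v(u, G) = 20
496 - v(1/(-20 + 2), 22) = 496 - 1*20 = 496 - 20 = 476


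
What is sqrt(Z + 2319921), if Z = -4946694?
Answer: I*sqrt(2626773) ≈ 1620.7*I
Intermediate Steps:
sqrt(Z + 2319921) = sqrt(-4946694 + 2319921) = sqrt(-2626773) = I*sqrt(2626773)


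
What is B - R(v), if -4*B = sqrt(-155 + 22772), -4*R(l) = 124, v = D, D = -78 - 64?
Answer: 31 - 3*sqrt(2513)/4 ≈ -6.5974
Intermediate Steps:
D = -142
v = -142
R(l) = -31 (R(l) = -1/4*124 = -31)
B = -3*sqrt(2513)/4 (B = -sqrt(-155 + 22772)/4 = -3*sqrt(2513)/4 ≈ -37.597)
B - R(v) = -3*sqrt(2513)/4 - 1*(-31) = -3*sqrt(2513)/4 + 31 = 31 - 3*sqrt(2513)/4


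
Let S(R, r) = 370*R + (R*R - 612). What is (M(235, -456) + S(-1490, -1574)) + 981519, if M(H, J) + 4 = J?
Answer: 2649247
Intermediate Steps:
M(H, J) = -4 + J
S(R, r) = -612 + R² + 370*R (S(R, r) = 370*R + (R² - 612) = 370*R + (-612 + R²) = -612 + R² + 370*R)
(M(235, -456) + S(-1490, -1574)) + 981519 = ((-4 - 456) + (-612 + (-1490)² + 370*(-1490))) + 981519 = (-460 + (-612 + 2220100 - 551300)) + 981519 = (-460 + 1668188) + 981519 = 1667728 + 981519 = 2649247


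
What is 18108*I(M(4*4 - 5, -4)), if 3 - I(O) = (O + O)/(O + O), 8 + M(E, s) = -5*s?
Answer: 36216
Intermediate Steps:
M(E, s) = -8 - 5*s
I(O) = 2 (I(O) = 3 - (O + O)/(O + O) = 3 - 2*O/(2*O) = 3 - 2*O*1/(2*O) = 3 - 1*1 = 3 - 1 = 2)
18108*I(M(4*4 - 5, -4)) = 18108*2 = 36216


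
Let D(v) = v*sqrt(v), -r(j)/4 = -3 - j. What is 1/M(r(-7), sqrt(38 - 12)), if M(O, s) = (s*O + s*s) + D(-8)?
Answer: 1/(2*(13 - 8*sqrt(26) - 8*I*sqrt(2))) ≈ -0.015433 + 0.0062826*I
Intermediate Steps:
r(j) = 12 + 4*j (r(j) = -4*(-3 - j) = 12 + 4*j)
D(v) = v**(3/2)
M(O, s) = s**2 + O*s - 16*I*sqrt(2) (M(O, s) = (s*O + s*s) + (-8)**(3/2) = (O*s + s**2) - 16*I*sqrt(2) = (s**2 + O*s) - 16*I*sqrt(2) = s**2 + O*s - 16*I*sqrt(2))
1/M(r(-7), sqrt(38 - 12)) = 1/((sqrt(38 - 12))**2 + (12 + 4*(-7))*sqrt(38 - 12) - 16*I*sqrt(2)) = 1/((sqrt(26))**2 + (12 - 28)*sqrt(26) - 16*I*sqrt(2)) = 1/(26 - 16*sqrt(26) - 16*I*sqrt(2))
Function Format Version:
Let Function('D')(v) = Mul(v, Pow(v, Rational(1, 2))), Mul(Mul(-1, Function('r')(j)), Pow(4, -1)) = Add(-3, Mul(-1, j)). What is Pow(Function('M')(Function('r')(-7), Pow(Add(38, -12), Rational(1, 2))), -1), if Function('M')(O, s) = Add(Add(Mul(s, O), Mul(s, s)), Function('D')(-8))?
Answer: Mul(Rational(1, 2), Pow(Add(13, Mul(-8, Pow(26, Rational(1, 2))), Mul(-8, I, Pow(2, Rational(1, 2)))), -1)) ≈ Add(-0.015433, Mul(0.0062826, I))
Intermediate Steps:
Function('r')(j) = Add(12, Mul(4, j)) (Function('r')(j) = Mul(-4, Add(-3, Mul(-1, j))) = Add(12, Mul(4, j)))
Function('D')(v) = Pow(v, Rational(3, 2))
Function('M')(O, s) = Add(Pow(s, 2), Mul(O, s), Mul(-16, I, Pow(2, Rational(1, 2)))) (Function('M')(O, s) = Add(Add(Mul(s, O), Mul(s, s)), Pow(-8, Rational(3, 2))) = Add(Add(Mul(O, s), Pow(s, 2)), Mul(-16, I, Pow(2, Rational(1, 2)))) = Add(Add(Pow(s, 2), Mul(O, s)), Mul(-16, I, Pow(2, Rational(1, 2)))) = Add(Pow(s, 2), Mul(O, s), Mul(-16, I, Pow(2, Rational(1, 2)))))
Pow(Function('M')(Function('r')(-7), Pow(Add(38, -12), Rational(1, 2))), -1) = Pow(Add(Pow(Pow(Add(38, -12), Rational(1, 2)), 2), Mul(Add(12, Mul(4, -7)), Pow(Add(38, -12), Rational(1, 2))), Mul(-16, I, Pow(2, Rational(1, 2)))), -1) = Pow(Add(Pow(Pow(26, Rational(1, 2)), 2), Mul(Add(12, -28), Pow(26, Rational(1, 2))), Mul(-16, I, Pow(2, Rational(1, 2)))), -1) = Pow(Add(26, Mul(-16, Pow(26, Rational(1, 2))), Mul(-16, I, Pow(2, Rational(1, 2)))), -1)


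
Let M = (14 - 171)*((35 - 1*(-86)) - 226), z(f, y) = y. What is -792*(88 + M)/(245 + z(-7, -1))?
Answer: -3281454/61 ≈ -53794.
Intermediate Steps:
M = 16485 (M = -157*((35 + 86) - 226) = -157*(121 - 226) = -157*(-105) = 16485)
-792*(88 + M)/(245 + z(-7, -1)) = -792*(88 + 16485)/(245 - 1) = -13125816/244 = -792*16573/244 = -3281454/61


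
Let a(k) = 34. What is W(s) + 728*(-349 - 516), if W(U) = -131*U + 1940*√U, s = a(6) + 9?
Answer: -635353 + 1940*√43 ≈ -6.2263e+5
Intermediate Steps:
s = 43 (s = 34 + 9 = 43)
W(s) + 728*(-349 - 516) = (-131*43 + 1940*√43) + 728*(-349 - 516) = (-5633 + 1940*√43) + 728*(-865) = (-5633 + 1940*√43) - 629720 = -635353 + 1940*√43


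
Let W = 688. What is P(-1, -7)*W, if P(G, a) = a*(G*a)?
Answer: -33712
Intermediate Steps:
P(G, a) = G*a**2
P(-1, -7)*W = -1*(-7)**2*688 = -1*49*688 = -49*688 = -33712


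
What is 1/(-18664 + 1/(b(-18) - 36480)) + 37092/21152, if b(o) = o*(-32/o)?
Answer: 6318985217081/3603560316072 ≈ 1.7535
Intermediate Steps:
b(o) = -32
1/(-18664 + 1/(b(-18) - 36480)) + 37092/21152 = 1/(-18664 + 1/(-32 - 36480)) + 37092/21152 = 1/(-18664 + 1/(-36512)) + 37092*(1/21152) = 1/(-18664 - 1/36512) + 9273/5288 = 1/(-681459969/36512) + 9273/5288 = -36512/681459969 + 9273/5288 = 6318985217081/3603560316072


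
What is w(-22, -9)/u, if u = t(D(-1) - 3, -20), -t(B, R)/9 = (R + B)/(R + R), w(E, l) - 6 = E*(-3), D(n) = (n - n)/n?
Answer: -320/23 ≈ -13.913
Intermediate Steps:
D(n) = 0 (D(n) = 0/n = 0)
w(E, l) = 6 - 3*E (w(E, l) = 6 + E*(-3) = 6 - 3*E)
t(B, R) = -9*(B + R)/(2*R) (t(B, R) = -9*(R + B)/(R + R) = -9*(B + R)/(2*R))
u = -207/40 (u = (9/2)*(-(0 - 3) - 1*(-20))/(-20) = (9/2)*(-1/20)*(-1*(-3) + 20) = (9/2)*(-1/20)*(3 + 20) = (9/2)*(-1/20)*23 = -207/40 ≈ -5.1750)
w(-22, -9)/u = (6 - 3*(-22))/(-207/40) = (6 + 66)*(-40/207) = 72*(-40/207) = -320/23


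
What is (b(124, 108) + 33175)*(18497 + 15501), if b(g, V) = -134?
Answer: 1123327918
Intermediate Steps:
(b(124, 108) + 33175)*(18497 + 15501) = (-134 + 33175)*(18497 + 15501) = 33041*33998 = 1123327918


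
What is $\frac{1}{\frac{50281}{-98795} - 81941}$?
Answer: $- \frac{98795}{8095411376} \approx -1.2204 \cdot 10^{-5}$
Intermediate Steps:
$\frac{1}{\frac{50281}{-98795} - 81941} = \frac{1}{50281 \left(- \frac{1}{98795}\right) - 81941} = \frac{1}{- \frac{50281}{98795} - 81941} = \frac{1}{- \frac{8095411376}{98795}} = - \frac{98795}{8095411376}$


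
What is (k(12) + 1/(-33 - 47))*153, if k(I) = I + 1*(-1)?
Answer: 134487/80 ≈ 1681.1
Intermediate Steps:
k(I) = -1 + I (k(I) = I - 1 = -1 + I)
(k(12) + 1/(-33 - 47))*153 = ((-1 + 12) + 1/(-33 - 47))*153 = (11 + 1/(-80))*153 = (11 - 1/80)*153 = (879/80)*153 = 134487/80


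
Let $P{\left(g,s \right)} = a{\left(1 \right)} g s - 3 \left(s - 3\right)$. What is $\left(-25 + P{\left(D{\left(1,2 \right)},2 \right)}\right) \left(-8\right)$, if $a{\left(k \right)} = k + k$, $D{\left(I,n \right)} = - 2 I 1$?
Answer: $240$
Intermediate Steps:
$D{\left(I,n \right)} = - 2 I$
$a{\left(k \right)} = 2 k$
$P{\left(g,s \right)} = 9 - 3 s + 2 g s$ ($P{\left(g,s \right)} = 2 \cdot 1 g s - 3 \left(s - 3\right) = 2 g s - 3 \left(-3 + s\right) = 2 g s - \left(-9 + 3 s\right) = 9 - 3 s + 2 g s$)
$\left(-25 + P{\left(D{\left(1,2 \right)},2 \right)}\right) \left(-8\right) = \left(-25 + \left(9 - 6 + 2 \left(\left(-2\right) 1\right) 2\right)\right) \left(-8\right) = \left(-25 + \left(9 - 6 + 2 \left(-2\right) 2\right)\right) \left(-8\right) = \left(-25 - 5\right) \left(-8\right) = \left(-30\right) \left(-8\right) = 240$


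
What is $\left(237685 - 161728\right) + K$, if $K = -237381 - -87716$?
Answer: $-73708$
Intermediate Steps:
$K = -149665$ ($K = -237381 + 87716 = -149665$)
$\left(237685 - 161728\right) + K = \left(237685 - 161728\right) - 149665 = 75957 - 149665 = -73708$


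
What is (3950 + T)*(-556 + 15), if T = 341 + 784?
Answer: -2745575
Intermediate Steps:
T = 1125
(3950 + T)*(-556 + 15) = (3950 + 1125)*(-556 + 15) = 5075*(-541) = -2745575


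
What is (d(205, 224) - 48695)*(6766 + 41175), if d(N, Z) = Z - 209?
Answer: -2333767880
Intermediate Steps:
d(N, Z) = -209 + Z
(d(205, 224) - 48695)*(6766 + 41175) = ((-209 + 224) - 48695)*(6766 + 41175) = (15 - 48695)*47941 = -48680*47941 = -2333767880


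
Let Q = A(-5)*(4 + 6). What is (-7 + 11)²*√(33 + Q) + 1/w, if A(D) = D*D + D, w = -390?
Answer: -1/390 + 16*√233 ≈ 244.23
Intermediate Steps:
A(D) = D + D² (A(D) = D² + D = D + D²)
Q = 200 (Q = (-5*(1 - 5))*(4 + 6) = -5*(-4)*10 = 20*10 = 200)
(-7 + 11)²*√(33 + Q) + 1/w = (-7 + 11)²*√(33 + 200) + 1/(-390) = 4²*√233 - 1/390 = 16*√233 - 1/390 = -1/390 + 16*√233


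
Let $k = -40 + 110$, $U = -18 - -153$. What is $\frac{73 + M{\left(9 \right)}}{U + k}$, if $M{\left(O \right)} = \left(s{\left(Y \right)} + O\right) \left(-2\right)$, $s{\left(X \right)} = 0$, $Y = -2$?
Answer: $\frac{11}{41} \approx 0.26829$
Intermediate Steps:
$U = 135$ ($U = -18 + 153 = 135$)
$M{\left(O \right)} = - 2 O$ ($M{\left(O \right)} = \left(0 + O\right) \left(-2\right) = O \left(-2\right) = - 2 O$)
$k = 70$
$\frac{73 + M{\left(9 \right)}}{U + k} = \frac{73 - 18}{135 + 70} = \frac{73 - 18}{205} = 55 \cdot \frac{1}{205} = \frac{11}{41}$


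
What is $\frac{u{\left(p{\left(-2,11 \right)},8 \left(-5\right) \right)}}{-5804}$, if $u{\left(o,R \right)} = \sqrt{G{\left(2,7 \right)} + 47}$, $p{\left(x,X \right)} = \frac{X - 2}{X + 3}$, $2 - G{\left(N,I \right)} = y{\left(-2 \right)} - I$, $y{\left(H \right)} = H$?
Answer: $- \frac{\sqrt{58}}{5804} \approx -0.0013122$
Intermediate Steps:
$G{\left(N,I \right)} = 4 + I$ ($G{\left(N,I \right)} = 2 - \left(-2 - I\right) = 2 + \left(2 + I\right) = 4 + I$)
$p{\left(x,X \right)} = \frac{-2 + X}{3 + X}$
$u{\left(o,R \right)} = \sqrt{58}$ ($u{\left(o,R \right)} = \sqrt{\left(4 + 7\right) + 47} = \sqrt{11 + 47} = \sqrt{58}$)
$\frac{u{\left(p{\left(-2,11 \right)},8 \left(-5\right) \right)}}{-5804} = \frac{\sqrt{58}}{-5804} = \sqrt{58} \left(- \frac{1}{5804}\right) = - \frac{\sqrt{58}}{5804}$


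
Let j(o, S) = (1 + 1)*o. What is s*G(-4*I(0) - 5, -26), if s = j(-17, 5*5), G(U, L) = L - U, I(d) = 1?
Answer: 578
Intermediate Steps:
j(o, S) = 2*o
s = -34 (s = 2*(-17) = -34)
s*G(-4*I(0) - 5, -26) = -34*(-26 - (-4*1 - 5)) = -34*(-26 - (-4 - 5)) = -34*(-26 - 1*(-9)) = -34*(-26 + 9) = -34*(-17) = 578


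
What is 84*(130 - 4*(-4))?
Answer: 12264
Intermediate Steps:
84*(130 - 4*(-4)) = 84*(130 + 16) = 84*146 = 12264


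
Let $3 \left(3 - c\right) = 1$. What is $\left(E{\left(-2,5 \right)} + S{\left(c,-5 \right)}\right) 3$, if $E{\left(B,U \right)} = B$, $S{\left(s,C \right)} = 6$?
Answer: $12$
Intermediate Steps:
$c = \frac{8}{3}$ ($c = 3 - \frac{1}{3} = \frac{8}{3} \approx 2.6667$)
$\left(E{\left(-2,5 \right)} + S{\left(c,-5 \right)}\right) 3 = \left(-2 + 6\right) 3 = 4 \cdot 3 = 12$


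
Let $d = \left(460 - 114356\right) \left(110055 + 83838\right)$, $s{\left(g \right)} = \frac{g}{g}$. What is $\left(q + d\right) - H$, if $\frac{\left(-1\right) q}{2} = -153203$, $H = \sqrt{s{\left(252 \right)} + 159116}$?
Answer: $-22083330722 - \sqrt{159117} \approx -2.2083 \cdot 10^{10}$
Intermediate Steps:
$s{\left(g \right)} = 1$
$d = -22083637128$ ($d = \left(-113896\right) 193893 = -22083637128$)
$H = \sqrt{159117}$ ($H = \sqrt{1 + 159116} = \sqrt{159117} \approx 398.89$)
$q = 306406$ ($q = \left(-2\right) \left(-153203\right) = 306406$)
$\left(q + d\right) - H = \left(306406 - 22083637128\right) - \sqrt{159117} = -22083330722 - \sqrt{159117}$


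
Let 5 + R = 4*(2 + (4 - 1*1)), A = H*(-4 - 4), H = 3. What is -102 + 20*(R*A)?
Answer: -7302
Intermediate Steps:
A = -24 (A = 3*(-4 - 4) = 3*(-8) = -24)
R = 15 (R = -5 + 4*(2 + (4 - 1*1)) = -5 + 4*(2 + (4 - 1)) = -5 + 4*(2 + 3) = -5 + 4*5 = -5 + 20 = 15)
-102 + 20*(R*A) = -102 + 20*(15*(-24)) = -102 + 20*(-360) = -102 - 7200 = -7302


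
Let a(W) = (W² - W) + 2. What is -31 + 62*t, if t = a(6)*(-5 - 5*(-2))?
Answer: 9889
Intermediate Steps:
a(W) = 2 + W² - W
t = 160 (t = (2 + 6² - 1*6)*(-5 - 5*(-2)) = (2 + 36 - 6)*(-5 + 10) = 32*5 = 160)
-31 + 62*t = -31 + 62*160 = -31 + 9920 = 9889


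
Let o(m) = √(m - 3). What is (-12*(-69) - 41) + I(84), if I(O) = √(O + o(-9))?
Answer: 787 + √(84 + 2*I*√3) ≈ 796.17 + 0.18894*I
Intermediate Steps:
o(m) = √(-3 + m)
I(O) = √(O + 2*I*√3) (I(O) = √(O + √(-3 - 9)) = √(O + √(-12)) = √(O + 2*I*√3))
(-12*(-69) - 41) + I(84) = (-12*(-69) - 41) + √(84 + 2*I*√3) = (828 - 41) + √(84 + 2*I*√3) = 787 + √(84 + 2*I*√3)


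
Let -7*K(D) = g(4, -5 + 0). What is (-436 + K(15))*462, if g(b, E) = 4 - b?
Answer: -201432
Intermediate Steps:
K(D) = 0 (K(D) = -(4 - 1*4)/7 = -(4 - 4)/7 = -⅐*0 = 0)
(-436 + K(15))*462 = (-436 + 0)*462 = -436*462 = -201432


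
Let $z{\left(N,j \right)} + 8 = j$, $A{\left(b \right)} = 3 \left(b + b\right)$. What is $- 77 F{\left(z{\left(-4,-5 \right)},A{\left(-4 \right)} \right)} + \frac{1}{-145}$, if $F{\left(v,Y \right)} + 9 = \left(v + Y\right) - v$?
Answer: $\frac{368444}{145} \approx 2541.0$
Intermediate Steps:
$A{\left(b \right)} = 6 b$ ($A{\left(b \right)} = 3 \cdot 2 b = 6 b$)
$z{\left(N,j \right)} = -8 + j$
$F{\left(v,Y \right)} = -9 + Y$ ($F{\left(v,Y \right)} = -9 + \left(\left(v + Y\right) - v\right) = -9 + \left(\left(Y + v\right) - v\right) = -9 + Y$)
$- 77 F{\left(z{\left(-4,-5 \right)},A{\left(-4 \right)} \right)} + \frac{1}{-145} = - 77 \left(-9 + 6 \left(-4\right)\right) + \frac{1}{-145} = - 77 \left(-9 - 24\right) - \frac{1}{145} = \left(-77\right) \left(-33\right) - \frac{1}{145} = 2541 - \frac{1}{145} = \frac{368444}{145}$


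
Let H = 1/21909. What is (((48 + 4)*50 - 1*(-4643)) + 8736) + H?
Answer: 350083912/21909 ≈ 15979.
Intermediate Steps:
H = 1/21909 ≈ 4.5643e-5
(((48 + 4)*50 - 1*(-4643)) + 8736) + H = (((48 + 4)*50 - 1*(-4643)) + 8736) + 1/21909 = ((52*50 + 4643) + 8736) + 1/21909 = ((2600 + 4643) + 8736) + 1/21909 = (7243 + 8736) + 1/21909 = 15979 + 1/21909 = 350083912/21909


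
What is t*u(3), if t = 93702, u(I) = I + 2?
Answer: 468510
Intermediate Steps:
u(I) = 2 + I
t*u(3) = 93702*(2 + 3) = 93702*5 = 468510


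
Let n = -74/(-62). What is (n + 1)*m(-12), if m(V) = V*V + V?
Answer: 8976/31 ≈ 289.55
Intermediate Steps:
n = 37/31 (n = -74*(-1/62) = 37/31 ≈ 1.1935)
m(V) = V + V**2 (m(V) = V**2 + V = V + V**2)
(n + 1)*m(-12) = (37/31 + 1)*(-12*(1 - 12)) = 68*(-12*(-11))/31 = (68/31)*132 = 8976/31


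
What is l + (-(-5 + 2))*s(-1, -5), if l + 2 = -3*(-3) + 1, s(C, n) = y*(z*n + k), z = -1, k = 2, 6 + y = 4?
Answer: -34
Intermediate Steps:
y = -2 (y = -6 + 4 = -2)
s(C, n) = -4 + 2*n (s(C, n) = -2*(-n + 2) = -2*(2 - n) = -4 + 2*n)
l = 8 (l = -2 + (-3*(-3) + 1) = -2 + (9 + 1) = -2 + 10 = 8)
l + (-(-5 + 2))*s(-1, -5) = 8 + (-(-5 + 2))*(-4 + 2*(-5)) = 8 + (-1*(-3))*(-4 - 10) = 8 + 3*(-14) = 8 - 42 = -34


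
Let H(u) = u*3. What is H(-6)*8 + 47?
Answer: -97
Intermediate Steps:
H(u) = 3*u
H(-6)*8 + 47 = (3*(-6))*8 + 47 = -18*8 + 47 = -144 + 47 = -97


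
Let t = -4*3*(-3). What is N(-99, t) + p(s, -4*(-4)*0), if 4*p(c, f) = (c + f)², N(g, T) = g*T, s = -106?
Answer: -755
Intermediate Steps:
t = 36 (t = -12*(-3) = 36)
N(g, T) = T*g
p(c, f) = (c + f)²/4
N(-99, t) + p(s, -4*(-4)*0) = 36*(-99) + (-106 - 4*(-4)*0)²/4 = -3564 + (-106 + 16*0)²/4 = -3564 + (-106 + 0)²/4 = -3564 + (¼)*(-106)² = -3564 + (¼)*11236 = -3564 + 2809 = -755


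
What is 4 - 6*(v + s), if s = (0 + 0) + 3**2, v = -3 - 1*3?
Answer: -14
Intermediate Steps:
v = -6 (v = -3 - 3 = -6)
s = 9 (s = 0 + 9 = 9)
4 - 6*(v + s) = 4 - 6*(-6 + 9) = 4 - 6*3 = 4 - 18 = -14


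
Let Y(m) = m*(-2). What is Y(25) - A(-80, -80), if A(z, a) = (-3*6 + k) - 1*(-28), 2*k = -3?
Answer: -117/2 ≈ -58.500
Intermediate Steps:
k = -3/2 (k = (½)*(-3) = -3/2 ≈ -1.5000)
A(z, a) = 17/2 (A(z, a) = (-3*6 - 3/2) - 1*(-28) = (-18 - 3/2) + 28 = -39/2 + 28 = 17/2)
Y(m) = -2*m
Y(25) - A(-80, -80) = -2*25 - 1*17/2 = -50 - 17/2 = -117/2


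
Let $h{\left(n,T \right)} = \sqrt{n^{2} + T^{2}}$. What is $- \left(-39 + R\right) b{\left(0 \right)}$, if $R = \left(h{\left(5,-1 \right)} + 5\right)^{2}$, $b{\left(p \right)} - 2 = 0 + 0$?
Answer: $-24 - 20 \sqrt{26} \approx -125.98$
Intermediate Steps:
$b{\left(p \right)} = 2$ ($b{\left(p \right)} = 2 + \left(0 + 0\right) = 2 + 0 = 2$)
$h{\left(n,T \right)} = \sqrt{T^{2} + n^{2}}$
$R = \left(5 + \sqrt{26}\right)^{2}$ ($R = \left(\sqrt{\left(-1\right)^{2} + 5^{2}} + 5\right)^{2} = \left(\sqrt{1 + 25} + 5\right)^{2} = \left(\sqrt{26} + 5\right)^{2} = \left(5 + \sqrt{26}\right)^{2} \approx 101.99$)
$- \left(-39 + R\right) b{\left(0 \right)} = - \left(-39 + \left(5 + \sqrt{26}\right)^{2}\right) 2 = - (-78 + 2 \left(5 + \sqrt{26}\right)^{2}) = 78 - 2 \left(5 + \sqrt{26}\right)^{2}$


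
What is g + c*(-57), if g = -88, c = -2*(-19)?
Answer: -2254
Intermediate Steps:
c = 38
g + c*(-57) = -88 + 38*(-57) = -88 - 2166 = -2254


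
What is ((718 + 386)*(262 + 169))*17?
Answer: 8089008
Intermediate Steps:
((718 + 386)*(262 + 169))*17 = (1104*431)*17 = 475824*17 = 8089008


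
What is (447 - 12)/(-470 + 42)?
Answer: -435/428 ≈ -1.0164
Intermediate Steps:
(447 - 12)/(-470 + 42) = 435/(-428) = 435*(-1/428) = -435/428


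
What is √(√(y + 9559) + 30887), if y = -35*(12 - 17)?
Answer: √(30887 + √9734) ≈ 176.03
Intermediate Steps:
y = 175 (y = -35*(-5) = 175)
√(√(y + 9559) + 30887) = √(√(175 + 9559) + 30887) = √(√9734 + 30887) = √(30887 + √9734)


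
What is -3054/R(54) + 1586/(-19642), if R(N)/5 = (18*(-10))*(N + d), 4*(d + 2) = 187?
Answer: -221227/4769625 ≈ -0.046382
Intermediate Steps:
d = 179/4 (d = -2 + (¼)*187 = -2 + 187/4 = 179/4 ≈ 44.750)
R(N) = -40275 - 900*N (R(N) = 5*((18*(-10))*(N + 179/4)) = 5*(-180*(179/4 + N)) = 5*(-8055 - 180*N) = -40275 - 900*N)
-3054/R(54) + 1586/(-19642) = -3054/(-40275 - 900*54) + 1586/(-19642) = -3054/(-40275 - 48600) + 1586*(-1/19642) = -3054/(-88875) - 13/161 = -3054*(-1/88875) - 13/161 = 1018/29625 - 13/161 = -221227/4769625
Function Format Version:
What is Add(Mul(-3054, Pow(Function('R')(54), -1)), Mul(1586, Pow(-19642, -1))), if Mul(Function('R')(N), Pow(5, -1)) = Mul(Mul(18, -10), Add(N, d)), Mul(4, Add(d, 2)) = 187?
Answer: Rational(-221227, 4769625) ≈ -0.046382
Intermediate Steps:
d = Rational(179, 4) (d = Add(-2, Mul(Rational(1, 4), 187)) = Add(-2, Rational(187, 4)) = Rational(179, 4) ≈ 44.750)
Function('R')(N) = Add(-40275, Mul(-900, N)) (Function('R')(N) = Mul(5, Mul(Mul(18, -10), Add(N, Rational(179, 4)))) = Mul(5, Mul(-180, Add(Rational(179, 4), N))) = Mul(5, Add(-8055, Mul(-180, N))) = Add(-40275, Mul(-900, N)))
Add(Mul(-3054, Pow(Function('R')(54), -1)), Mul(1586, Pow(-19642, -1))) = Add(Mul(-3054, Pow(Add(-40275, Mul(-900, 54)), -1)), Mul(1586, Pow(-19642, -1))) = Add(Mul(-3054, Pow(Add(-40275, -48600), -1)), Mul(1586, Rational(-1, 19642))) = Add(Mul(-3054, Pow(-88875, -1)), Rational(-13, 161)) = Add(Mul(-3054, Rational(-1, 88875)), Rational(-13, 161)) = Add(Rational(1018, 29625), Rational(-13, 161)) = Rational(-221227, 4769625)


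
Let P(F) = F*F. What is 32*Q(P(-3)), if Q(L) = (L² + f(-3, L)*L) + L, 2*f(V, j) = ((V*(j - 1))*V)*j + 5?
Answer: 96912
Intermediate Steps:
f(V, j) = 5/2 + j*V²*(-1 + j)/2 (f(V, j) = (((V*(j - 1))*V)*j + 5)/2 = (((V*(-1 + j))*V)*j + 5)/2 = ((V²*(-1 + j))*j + 5)/2 = (j*V²*(-1 + j) + 5)/2 = (5 + j*V²*(-1 + j))/2 = 5/2 + j*V²*(-1 + j)/2)
P(F) = F²
Q(L) = L + L² + L*(5/2 - 9*L/2 + 9*L²/2) (Q(L) = (L² + (5/2 + (½)*(-3)²*L² - ½*L*(-3)²)*L) + L = (L² + (5/2 + (½)*9*L² - ½*L*9)*L) + L = (L² + (5/2 + 9*L²/2 - 9*L/2)*L) + L = (L² + (5/2 - 9*L/2 + 9*L²/2)*L) + L = (L² + L*(5/2 - 9*L/2 + 9*L²/2)) + L = L + L² + L*(5/2 - 9*L/2 + 9*L²/2))
32*Q(P(-3)) = 32*((½)*(-3)²*(7 - 7*(-3)² + 9*((-3)²)²)) = 32*((½)*9*(7 - 7*9 + 9*9²)) = 32*((½)*9*(7 - 63 + 9*81)) = 32*((½)*9*(7 - 63 + 729)) = 32*((½)*9*673) = 32*(6057/2) = 96912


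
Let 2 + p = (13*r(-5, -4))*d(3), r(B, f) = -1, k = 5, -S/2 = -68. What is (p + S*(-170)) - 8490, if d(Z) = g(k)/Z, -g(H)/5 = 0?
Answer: -31612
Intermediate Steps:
S = 136 (S = -2*(-68) = 136)
g(H) = 0 (g(H) = -5*0 = 0)
d(Z) = 0 (d(Z) = 0/Z = 0)
p = -2 (p = -2 + (13*(-1))*0 = -2 - 13*0 = -2 + 0 = -2)
(p + S*(-170)) - 8490 = (-2 + 136*(-170)) - 8490 = (-2 - 23120) - 8490 = -23122 - 8490 = -31612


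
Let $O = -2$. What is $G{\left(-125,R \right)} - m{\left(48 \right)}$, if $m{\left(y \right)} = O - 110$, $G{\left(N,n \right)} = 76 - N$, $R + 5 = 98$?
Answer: $313$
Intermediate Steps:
$R = 93$ ($R = -5 + 98 = 93$)
$m{\left(y \right)} = -112$ ($m{\left(y \right)} = -2 - 110 = -112$)
$G{\left(-125,R \right)} - m{\left(48 \right)} = \left(76 - -125\right) - -112 = \left(76 + 125\right) + 112 = 201 + 112 = 313$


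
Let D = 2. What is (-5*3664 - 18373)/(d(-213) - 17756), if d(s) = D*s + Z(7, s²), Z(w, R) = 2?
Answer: 4077/2020 ≈ 2.0183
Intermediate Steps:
d(s) = 2 + 2*s (d(s) = 2*s + 2 = 2 + 2*s)
(-5*3664 - 18373)/(d(-213) - 17756) = (-5*3664 - 18373)/((2 + 2*(-213)) - 17756) = (-18320 - 18373)/((2 - 426) - 17756) = -36693/(-424 - 17756) = -36693/(-18180) = -36693*(-1/18180) = 4077/2020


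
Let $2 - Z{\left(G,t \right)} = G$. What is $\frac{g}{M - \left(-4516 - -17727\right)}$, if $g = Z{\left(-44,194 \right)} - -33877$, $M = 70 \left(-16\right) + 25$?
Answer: $- \frac{33923}{14306} \approx -2.3712$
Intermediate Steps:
$Z{\left(G,t \right)} = 2 - G$
$M = -1095$ ($M = -1120 + 25 = -1095$)
$g = 33923$ ($g = \left(2 - -44\right) - -33877 = \left(2 + 44\right) + 33877 = 46 + 33877 = 33923$)
$\frac{g}{M - \left(-4516 - -17727\right)} = \frac{33923}{-1095 - \left(-4516 - -17727\right)} = \frac{33923}{-1095 - \left(-4516 + 17727\right)} = \frac{33923}{-1095 - 13211} = \frac{33923}{-14306} = 33923 \left(- \frac{1}{14306}\right) = - \frac{33923}{14306}$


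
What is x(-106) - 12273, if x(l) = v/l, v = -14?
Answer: -650462/53 ≈ -12273.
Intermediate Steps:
x(l) = -14/l
x(-106) - 12273 = -14/(-106) - 12273 = -14*(-1/106) - 12273 = 7/53 - 12273 = -650462/53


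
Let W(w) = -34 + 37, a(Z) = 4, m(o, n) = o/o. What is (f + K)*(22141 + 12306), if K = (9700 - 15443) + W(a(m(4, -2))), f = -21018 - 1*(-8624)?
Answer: -624661898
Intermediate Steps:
m(o, n) = 1
W(w) = 3
f = -12394 (f = -21018 + 8624 = -12394)
K = -5740 (K = (9700 - 15443) + 3 = -5743 + 3 = -5740)
(f + K)*(22141 + 12306) = (-12394 - 5740)*(22141 + 12306) = -18134*34447 = -624661898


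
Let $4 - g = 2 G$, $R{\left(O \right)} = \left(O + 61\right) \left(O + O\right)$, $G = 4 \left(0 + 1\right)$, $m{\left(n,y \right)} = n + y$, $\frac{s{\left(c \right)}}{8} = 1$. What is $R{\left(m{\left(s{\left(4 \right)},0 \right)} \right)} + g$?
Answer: $1100$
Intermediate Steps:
$s{\left(c \right)} = 8$ ($s{\left(c \right)} = 8 \cdot 1 = 8$)
$G = 4$ ($G = 4 \cdot 1 = 4$)
$R{\left(O \right)} = 2 O \left(61 + O\right)$ ($R{\left(O \right)} = \left(61 + O\right) 2 O = 2 O \left(61 + O\right)$)
$g = -4$ ($g = 4 - 2 \cdot 4 = 4 - 8 = -4$)
$R{\left(m{\left(s{\left(4 \right)},0 \right)} \right)} + g = 2 \left(8 + 0\right) \left(61 + \left(8 + 0\right)\right) - 4 = 2 \cdot 8 \left(61 + 8\right) - 4 = 2 \cdot 8 \cdot 69 - 4 = 1104 - 4 = 1100$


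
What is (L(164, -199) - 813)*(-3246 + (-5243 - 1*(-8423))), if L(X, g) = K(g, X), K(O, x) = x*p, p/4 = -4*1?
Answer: 226842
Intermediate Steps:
p = -16 (p = 4*(-4*1) = 4*(-4) = -16)
K(O, x) = -16*x (K(O, x) = x*(-16) = -16*x)
L(X, g) = -16*X
(L(164, -199) - 813)*(-3246 + (-5243 - 1*(-8423))) = (-16*164 - 813)*(-3246 + (-5243 - 1*(-8423))) = (-2624 - 813)*(-3246 + (-5243 + 8423)) = -3437*(-3246 + 3180) = -3437*(-66) = 226842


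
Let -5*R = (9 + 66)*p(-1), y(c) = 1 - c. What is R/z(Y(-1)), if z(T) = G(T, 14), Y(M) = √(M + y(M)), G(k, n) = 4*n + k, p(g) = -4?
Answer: 20/19 ≈ 1.0526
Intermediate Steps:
G(k, n) = k + 4*n
Y(M) = 1 (Y(M) = √(M + (1 - M)) = √1 = 1)
z(T) = 56 + T (z(T) = T + 4*14 = T + 56 = 56 + T)
R = 60 (R = -(9 + 66)*(-4)/5 = -15*(-4) = -⅕*(-300) = 60)
R/z(Y(-1)) = 60/(56 + 1) = 60/57 = 60*(1/57) = 20/19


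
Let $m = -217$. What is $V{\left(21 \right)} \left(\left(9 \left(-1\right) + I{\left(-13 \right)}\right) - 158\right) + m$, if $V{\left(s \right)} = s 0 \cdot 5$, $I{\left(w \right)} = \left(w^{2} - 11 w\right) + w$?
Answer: $-217$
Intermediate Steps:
$I{\left(w \right)} = w^{2} - 10 w$
$V{\left(s \right)} = 0$ ($V{\left(s \right)} = 0 \cdot 5 = 0$)
$V{\left(21 \right)} \left(\left(9 \left(-1\right) + I{\left(-13 \right)}\right) - 158\right) + m = 0 \left(\left(9 \left(-1\right) - 13 \left(-10 - 13\right)\right) - 158\right) - 217 = 0 \left(\left(-9 - -299\right) - 158\right) - 217 = 0 \left(\left(-9 + 299\right) - 158\right) - 217 = 0 \left(290 - 158\right) - 217 = 0 \cdot 132 - 217 = 0 - 217 = -217$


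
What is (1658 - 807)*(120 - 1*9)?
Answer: 94461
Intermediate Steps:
(1658 - 807)*(120 - 1*9) = 851*(120 - 9) = 851*111 = 94461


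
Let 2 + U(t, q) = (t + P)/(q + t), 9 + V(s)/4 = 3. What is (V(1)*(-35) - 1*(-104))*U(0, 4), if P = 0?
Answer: -1888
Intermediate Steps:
V(s) = -24 (V(s) = -36 + 4*3 = -36 + 12 = -24)
U(t, q) = -2 + t/(q + t) (U(t, q) = -2 + (t + 0)/(q + t) = -2 + t/(q + t))
(V(1)*(-35) - 1*(-104))*U(0, 4) = (-24*(-35) - 1*(-104))*((-1*0 - 2*4)/(4 + 0)) = (840 + 104)*((0 - 8)/4) = 944*((1/4)*(-8)) = 944*(-2) = -1888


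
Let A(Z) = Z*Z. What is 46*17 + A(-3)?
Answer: 791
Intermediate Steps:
A(Z) = Z**2
46*17 + A(-3) = 46*17 + (-3)**2 = 782 + 9 = 791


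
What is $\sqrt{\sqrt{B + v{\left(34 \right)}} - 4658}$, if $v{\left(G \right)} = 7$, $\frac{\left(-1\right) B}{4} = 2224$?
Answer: $\sqrt{-4658 + i \sqrt{8889}} \approx 0.6907 + 68.253 i$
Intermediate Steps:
$B = -8896$ ($B = \left(-4\right) 2224 = -8896$)
$\sqrt{\sqrt{B + v{\left(34 \right)}} - 4658} = \sqrt{\sqrt{-8896 + 7} - 4658} = \sqrt{\sqrt{-8889} - 4658} = \sqrt{i \sqrt{8889} - 4658} = \sqrt{-4658 + i \sqrt{8889}}$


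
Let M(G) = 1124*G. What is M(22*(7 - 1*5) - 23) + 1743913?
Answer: 1767517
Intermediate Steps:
M(22*(7 - 1*5) - 23) + 1743913 = 1124*(22*(7 - 1*5) - 23) + 1743913 = 1124*(22*(7 - 5) - 23) + 1743913 = 1124*(22*2 - 23) + 1743913 = 1124*(44 - 23) + 1743913 = 1124*21 + 1743913 = 23604 + 1743913 = 1767517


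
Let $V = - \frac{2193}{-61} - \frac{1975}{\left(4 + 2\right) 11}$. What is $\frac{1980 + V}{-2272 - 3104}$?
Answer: $- \frac{1142249}{3091968} \approx -0.36942$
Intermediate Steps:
$V = \frac{24263}{4026}$ ($V = \left(-2193\right) \left(- \frac{1}{61}\right) - \frac{1975}{6 \cdot 11} = \frac{2193}{61} - \frac{1975}{66} = \frac{24263}{4026} \approx 6.0266$)
$\frac{1980 + V}{-2272 - 3104} = \frac{1980 + \frac{24263}{4026}}{-2272 - 3104} = \frac{7995743}{4026 \left(-5376\right)} = \frac{7995743}{4026} \left(- \frac{1}{5376}\right) = - \frac{1142249}{3091968}$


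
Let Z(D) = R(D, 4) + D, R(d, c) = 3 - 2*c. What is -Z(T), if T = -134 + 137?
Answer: 2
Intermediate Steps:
T = 3
Z(D) = -5 + D (Z(D) = (3 - 2*4) + D = (3 - 8) + D = -5 + D)
-Z(T) = -(-5 + 3) = -1*(-2) = 2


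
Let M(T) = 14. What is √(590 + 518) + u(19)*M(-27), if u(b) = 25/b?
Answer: 350/19 + 2*√277 ≈ 51.708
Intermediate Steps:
√(590 + 518) + u(19)*M(-27) = √(590 + 518) + (25/19)*14 = √1108 + (25*(1/19))*14 = 2*√277 + (25/19)*14 = 2*√277 + 350/19 = 350/19 + 2*√277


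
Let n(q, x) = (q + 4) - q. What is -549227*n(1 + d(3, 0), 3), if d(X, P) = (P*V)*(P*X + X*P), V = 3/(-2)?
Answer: -2196908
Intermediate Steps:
V = -3/2 (V = 3*(-½) = -3/2 ≈ -1.5000)
d(X, P) = -3*X*P² (d(X, P) = (P*(-3/2))*(P*X + X*P) = (-3*P/2)*(P*X + P*X) = (-3*P/2)*(2*P*X) = -3*X*P²)
n(q, x) = 4 (n(q, x) = (4 + q) - q = 4)
-549227*n(1 + d(3, 0), 3) = -549227*4 = -2196908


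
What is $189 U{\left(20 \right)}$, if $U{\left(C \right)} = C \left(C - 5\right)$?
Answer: $56700$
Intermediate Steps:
$U{\left(C \right)} = C \left(-5 + C\right)$
$189 U{\left(20 \right)} = 189 \cdot 20 \left(-5 + 20\right) = 189 \cdot 20 \cdot 15 = 189 \cdot 300 = 56700$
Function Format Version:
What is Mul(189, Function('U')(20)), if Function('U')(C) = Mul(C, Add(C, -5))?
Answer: 56700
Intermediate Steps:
Function('U')(C) = Mul(C, Add(-5, C))
Mul(189, Function('U')(20)) = Mul(189, Mul(20, Add(-5, 20))) = Mul(189, Mul(20, 15)) = Mul(189, 300) = 56700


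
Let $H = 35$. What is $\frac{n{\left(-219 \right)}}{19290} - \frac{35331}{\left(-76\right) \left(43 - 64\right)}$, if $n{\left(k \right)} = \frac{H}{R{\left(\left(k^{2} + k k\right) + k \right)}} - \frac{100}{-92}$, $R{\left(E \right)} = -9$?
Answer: $- \frac{4702622287}{212429196} \approx -22.137$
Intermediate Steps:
$n{\left(k \right)} = - \frac{580}{207}$ ($n{\left(k \right)} = \frac{35}{-9} - \frac{100}{-92} = 35 \left(- \frac{1}{9}\right) - - \frac{25}{23} = - \frac{35}{9} + \frac{25}{23} = - \frac{580}{207}$)
$\frac{n{\left(-219 \right)}}{19290} - \frac{35331}{\left(-76\right) \left(43 - 64\right)} = - \frac{580}{207 \cdot 19290} - \frac{35331}{\left(-76\right) \left(43 - 64\right)} = \left(- \frac{580}{207}\right) \frac{1}{19290} - \frac{35331}{\left(-76\right) \left(-21\right)} = - \frac{58}{399303} - \frac{35331}{1596} = - \frac{58}{399303} - \frac{11777}{532} = - \frac{4702622287}{212429196}$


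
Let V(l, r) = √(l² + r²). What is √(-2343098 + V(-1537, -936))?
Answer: √(-2343098 + √3238465) ≈ 1530.1*I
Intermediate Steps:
√(-2343098 + V(-1537, -936)) = √(-2343098 + √((-1537)² + (-936)²)) = √(-2343098 + √(2362369 + 876096)) = √(-2343098 + √3238465)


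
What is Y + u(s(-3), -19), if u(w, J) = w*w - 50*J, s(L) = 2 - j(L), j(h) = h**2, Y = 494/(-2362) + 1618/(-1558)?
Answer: 917931159/919999 ≈ 997.75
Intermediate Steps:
Y = -1147842/919999 (Y = 494*(-1/2362) + 1618*(-1/1558) = -247/1181 - 809/779 = -1147842/919999 ≈ -1.2477)
s(L) = 2 - L**2
u(w, J) = w**2 - 50*J
Y + u(s(-3), -19) = -1147842/919999 + ((2 - 1*(-3)**2)**2 - 50*(-19)) = -1147842/919999 + ((2 - 1*9)**2 + 950) = -1147842/919999 + ((2 - 9)**2 + 950) = -1147842/919999 + ((-7)**2 + 950) = -1147842/919999 + (49 + 950) = -1147842/919999 + 999 = 917931159/919999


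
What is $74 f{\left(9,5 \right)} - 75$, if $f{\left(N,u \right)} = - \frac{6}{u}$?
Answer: $- \frac{819}{5} \approx -163.8$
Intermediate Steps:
$74 f{\left(9,5 \right)} - 75 = 74 \left(- \frac{6}{5}\right) - 75 = - \frac{444}{5} - 75 = - \frac{819}{5}$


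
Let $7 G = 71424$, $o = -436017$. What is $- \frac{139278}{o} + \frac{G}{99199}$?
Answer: $\frac{42618582154}{100922384227} \approx 0.42229$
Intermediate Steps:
$G = \frac{71424}{7}$ ($G = \frac{1}{7} \cdot 71424 = \frac{71424}{7} \approx 10203.0$)
$- \frac{139278}{o} + \frac{G}{99199} = - \frac{139278}{-436017} + \frac{71424}{7 \cdot 99199} = \left(-139278\right) \left(- \frac{1}{436017}\right) + \frac{71424}{7} \cdot \frac{1}{99199} = \frac{46426}{145339} + \frac{71424}{694393} = \frac{42618582154}{100922384227}$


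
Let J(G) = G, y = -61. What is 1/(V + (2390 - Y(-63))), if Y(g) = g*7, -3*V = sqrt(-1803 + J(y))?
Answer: 25479/72132913 + 6*I*sqrt(466)/72132913 ≈ 0.00035322 + 1.7956e-6*I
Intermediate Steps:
V = -2*I*sqrt(466)/3 (V = -sqrt(-1803 - 61)/3 = -2*I*sqrt(466)/3 ≈ -14.391*I)
Y(g) = 7*g
1/(V + (2390 - Y(-63))) = 1/(-2*I*sqrt(466)/3 + (2390 - 7*(-63))) = 1/(-2*I*sqrt(466)/3 + (2390 - 1*(-441))) = 1/(-2*I*sqrt(466)/3 + (2390 + 441)) = 1/(-2*I*sqrt(466)/3 + 2831) = 1/(2831 - 2*I*sqrt(466)/3)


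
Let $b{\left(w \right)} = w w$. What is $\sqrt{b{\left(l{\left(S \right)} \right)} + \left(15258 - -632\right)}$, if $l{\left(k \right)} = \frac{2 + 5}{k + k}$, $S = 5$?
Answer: $\frac{3 \sqrt{176561}}{10} \approx 126.06$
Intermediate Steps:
$l{\left(k \right)} = \frac{7}{2 k}$
$b{\left(w \right)} = w^{2}$
$\sqrt{b{\left(l{\left(S \right)} \right)} + \left(15258 - -632\right)} = \sqrt{\left(\frac{7}{2 \cdot 5}\right)^{2} + \left(15258 - -632\right)} = \sqrt{\left(\frac{7}{2} \cdot \frac{1}{5}\right)^{2} + \left(15258 + 632\right)} = \sqrt{\left(\frac{7}{10}\right)^{2} + 15890} = \sqrt{\frac{49}{100} + 15890} = \sqrt{\frac{1589049}{100}} = \frac{3 \sqrt{176561}}{10}$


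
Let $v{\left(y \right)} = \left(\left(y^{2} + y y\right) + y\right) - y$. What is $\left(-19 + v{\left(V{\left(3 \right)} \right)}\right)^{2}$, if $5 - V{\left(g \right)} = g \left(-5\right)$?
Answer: $609961$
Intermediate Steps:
$V{\left(g \right)} = 5 + 5 g$ ($V{\left(g \right)} = 5 - g \left(-5\right) = 5 - - 5 g = 5 + 5 g$)
$v{\left(y \right)} = 2 y^{2}$ ($v{\left(y \right)} = \left(\left(y^{2} + y^{2}\right) + y\right) - y = \left(2 y^{2} + y\right) - y = \left(y + 2 y^{2}\right) - y = 2 y^{2}$)
$\left(-19 + v{\left(V{\left(3 \right)} \right)}\right)^{2} = \left(-19 + 2 \left(5 + 5 \cdot 3\right)^{2}\right)^{2} = \left(-19 + 2 \left(5 + 15\right)^{2}\right)^{2} = \left(-19 + 2 \cdot 20^{2}\right)^{2} = \left(-19 + 2 \cdot 400\right)^{2} = \left(-19 + 800\right)^{2} = 781^{2} = 609961$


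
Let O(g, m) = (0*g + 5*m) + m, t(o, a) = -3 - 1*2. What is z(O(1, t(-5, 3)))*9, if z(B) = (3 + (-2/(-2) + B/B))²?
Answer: 225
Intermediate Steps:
t(o, a) = -5 (t(o, a) = -3 - 2 = -5)
O(g, m) = 6*m (O(g, m) = (0 + 5*m) + m = 5*m + m = 6*m)
z(B) = 25 (z(B) = (3 + (-2*(-½) + 1))² = (3 + (1 + 1))² = (3 + 2)² = 5² = 25)
z(O(1, t(-5, 3)))*9 = 25*9 = 225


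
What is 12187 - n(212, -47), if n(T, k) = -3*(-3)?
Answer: 12178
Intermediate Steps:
n(T, k) = 9
12187 - n(212, -47) = 12187 - 1*9 = 12187 - 9 = 12178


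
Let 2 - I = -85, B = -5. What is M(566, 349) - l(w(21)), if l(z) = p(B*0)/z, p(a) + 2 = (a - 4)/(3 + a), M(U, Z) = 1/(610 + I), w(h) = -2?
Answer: -3482/2091 ≈ -1.6652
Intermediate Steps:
I = 87 (I = 2 - 1*(-85) = 2 + 85 = 87)
M(U, Z) = 1/697 (M(U, Z) = 1/(610 + 87) = 1/697)
p(a) = -2 + (-4 + a)/(3 + a) (p(a) = -2 + (a - 4)/(3 + a) = -2 + (-4 + a)/(3 + a))
l(z) = -10/(3*z) (l(z) = ((-10 - (-5)*0)/(3 - 5*0))/z = ((-10 - 1*0)/(3 + 0))/z = ((-10 + 0)/3)/z = ((⅓)*(-10))/z = -10/(3*z))
M(566, 349) - l(w(21)) = 1/697 - (-10)/(3*(-2)) = 1/697 - (-10)*(-1)/(3*2) = 1/697 - 1*5/3 = 1/697 - 5/3 = -3482/2091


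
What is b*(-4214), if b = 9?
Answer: -37926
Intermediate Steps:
b*(-4214) = 9*(-4214) = -37926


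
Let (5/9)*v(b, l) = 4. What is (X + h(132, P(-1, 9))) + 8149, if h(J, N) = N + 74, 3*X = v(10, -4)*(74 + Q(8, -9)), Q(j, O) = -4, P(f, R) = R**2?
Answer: 8472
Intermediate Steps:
v(b, l) = 36/5 (v(b, l) = (9/5)*4 = 36/5)
X = 168 (X = (36*(74 - 4)/5)/3 = ((36/5)*70)/3 = (1/3)*504 = 168)
h(J, N) = 74 + N
(X + h(132, P(-1, 9))) + 8149 = (168 + (74 + 9**2)) + 8149 = (168 + (74 + 81)) + 8149 = (168 + 155) + 8149 = 323 + 8149 = 8472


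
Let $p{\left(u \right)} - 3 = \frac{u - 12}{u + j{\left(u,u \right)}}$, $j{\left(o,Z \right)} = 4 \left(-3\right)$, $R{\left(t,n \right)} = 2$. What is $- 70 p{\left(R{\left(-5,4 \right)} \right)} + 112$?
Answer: $-168$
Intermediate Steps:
$j{\left(o,Z \right)} = -12$
$p{\left(u \right)} = 4$ ($p{\left(u \right)} = 3 + \frac{u - 12}{u - 12} = 3 + \frac{-12 + u}{-12 + u} = 3 + 1 = 4$)
$- 70 p{\left(R{\left(-5,4 \right)} \right)} + 112 = \left(-70\right) 4 + 112 = -280 + 112 = -168$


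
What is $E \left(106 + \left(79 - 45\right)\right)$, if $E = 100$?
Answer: $14000$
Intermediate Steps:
$E \left(106 + \left(79 - 45\right)\right) = 100 \left(106 + \left(79 - 45\right)\right) = 100 \left(106 + 34\right) = 100 \cdot 140 = 14000$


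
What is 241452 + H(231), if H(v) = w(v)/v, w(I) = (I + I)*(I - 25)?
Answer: 241864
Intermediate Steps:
w(I) = 2*I*(-25 + I) (w(I) = (2*I)*(-25 + I) = 2*I*(-25 + I))
H(v) = -50 + 2*v (H(v) = (2*v*(-25 + v))/v = -50 + 2*v)
241452 + H(231) = 241452 + (-50 + 2*231) = 241452 + (-50 + 462) = 241452 + 412 = 241864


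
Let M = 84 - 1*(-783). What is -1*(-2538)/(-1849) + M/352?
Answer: 709707/650848 ≈ 1.0904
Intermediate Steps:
M = 867 (M = 84 + 783 = 867)
-1*(-2538)/(-1849) + M/352 = -1*(-2538)/(-1849) + 867/352 = 2538*(-1/1849) + 867*(1/352) = -2538/1849 + 867/352 = 709707/650848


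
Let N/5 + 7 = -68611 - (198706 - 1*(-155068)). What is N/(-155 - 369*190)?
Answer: 422392/14053 ≈ 30.057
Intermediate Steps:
N = -2111960 (N = -35 + 5*(-68611 - (198706 - 1*(-155068))) = -35 + 5*(-68611 - (198706 + 155068)) = -35 + 5*(-68611 - 1*353774) = -35 + 5*(-68611 - 353774) = -35 + 5*(-422385) = -35 - 2111925 = -2111960)
N/(-155 - 369*190) = -2111960/(-155 - 369*190) = -2111960/(-155 - 70110) = -2111960/(-70265) = -2111960*(-1/70265) = 422392/14053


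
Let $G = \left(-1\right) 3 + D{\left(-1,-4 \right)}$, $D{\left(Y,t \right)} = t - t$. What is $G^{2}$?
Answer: $9$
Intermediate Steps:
$D{\left(Y,t \right)} = 0$
$G = -3$ ($G = \left(-1\right) 3 + 0 = -3 + 0 = -3$)
$G^{2} = \left(-3\right)^{2} = 9$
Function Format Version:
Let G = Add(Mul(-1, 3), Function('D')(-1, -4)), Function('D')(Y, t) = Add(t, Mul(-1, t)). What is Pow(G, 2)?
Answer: 9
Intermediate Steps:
Function('D')(Y, t) = 0
G = -3 (G = Add(Mul(-1, 3), 0) = Add(-3, 0) = -3)
Pow(G, 2) = Pow(-3, 2) = 9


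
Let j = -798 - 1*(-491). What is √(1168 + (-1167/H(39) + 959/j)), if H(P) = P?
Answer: √18077625618/3991 ≈ 33.689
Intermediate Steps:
j = -307 (j = -798 + 491 = -307)
√(1168 + (-1167/H(39) + 959/j)) = √(1168 + (-1167/39 + 959/(-307))) = √(1168 + (-1167*1/39 + 959*(-1/307))) = √(1168 + (-389/13 - 959/307)) = √(1168 - 131890/3991) = √(4529598/3991) = √18077625618/3991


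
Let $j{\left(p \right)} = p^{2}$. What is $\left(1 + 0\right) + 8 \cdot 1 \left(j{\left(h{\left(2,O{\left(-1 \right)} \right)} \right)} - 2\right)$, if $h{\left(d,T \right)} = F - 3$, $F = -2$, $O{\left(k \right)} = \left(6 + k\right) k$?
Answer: $185$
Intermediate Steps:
$O{\left(k \right)} = k \left(6 + k\right)$
$h{\left(d,T \right)} = -5$ ($h{\left(d,T \right)} = -2 - 3 = -5$)
$\left(1 + 0\right) + 8 \cdot 1 \left(j{\left(h{\left(2,O{\left(-1 \right)} \right)} \right)} - 2\right) = \left(1 + 0\right) + 8 \cdot 1 \left(\left(-5\right)^{2} - 2\right) = 1 + 8 \cdot 1 \left(25 - 2\right) = 1 + 8 \cdot 1 \cdot 23 = 1 + 8 \cdot 23 = 1 + 184 = 185$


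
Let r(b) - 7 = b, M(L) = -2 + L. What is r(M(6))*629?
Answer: 6919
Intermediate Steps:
r(b) = 7 + b
r(M(6))*629 = (7 + (-2 + 6))*629 = (7 + 4)*629 = 11*629 = 6919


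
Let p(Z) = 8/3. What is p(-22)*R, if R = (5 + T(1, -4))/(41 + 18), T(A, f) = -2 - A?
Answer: 16/177 ≈ 0.090395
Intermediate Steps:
p(Z) = 8/3 (p(Z) = 8*(1/3) = 8/3)
R = 2/59 (R = (5 + (-2 - 1*1))/(41 + 18) = (5 + (-2 - 1))/59 = (5 - 3)*(1/59) = 2*(1/59) = 2/59 ≈ 0.033898)
p(-22)*R = (8/3)*(2/59) = 16/177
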